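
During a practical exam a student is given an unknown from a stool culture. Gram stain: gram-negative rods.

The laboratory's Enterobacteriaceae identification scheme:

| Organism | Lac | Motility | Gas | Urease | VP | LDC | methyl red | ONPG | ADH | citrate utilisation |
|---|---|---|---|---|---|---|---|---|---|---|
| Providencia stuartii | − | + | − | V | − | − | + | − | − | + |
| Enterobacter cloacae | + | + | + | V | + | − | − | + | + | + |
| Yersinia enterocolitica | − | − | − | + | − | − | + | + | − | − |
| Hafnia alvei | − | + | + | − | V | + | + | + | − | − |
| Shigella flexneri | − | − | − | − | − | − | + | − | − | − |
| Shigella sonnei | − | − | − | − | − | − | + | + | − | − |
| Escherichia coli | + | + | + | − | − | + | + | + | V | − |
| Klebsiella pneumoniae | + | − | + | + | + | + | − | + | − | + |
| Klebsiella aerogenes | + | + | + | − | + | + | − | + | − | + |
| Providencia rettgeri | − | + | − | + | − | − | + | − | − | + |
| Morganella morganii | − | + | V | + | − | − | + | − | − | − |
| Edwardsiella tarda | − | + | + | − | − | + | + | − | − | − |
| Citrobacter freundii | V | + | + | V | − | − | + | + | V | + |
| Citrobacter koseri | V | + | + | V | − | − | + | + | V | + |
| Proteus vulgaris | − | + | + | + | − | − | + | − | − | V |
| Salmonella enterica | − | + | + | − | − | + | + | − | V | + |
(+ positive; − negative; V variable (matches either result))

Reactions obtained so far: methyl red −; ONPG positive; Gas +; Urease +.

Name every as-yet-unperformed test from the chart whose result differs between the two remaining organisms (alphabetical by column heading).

ONPG +: excludes 7 organisms — 9 left.
Gas +: excludes Yersinia enterocolitica, Shigella sonnei — 7 left.
methyl red −: excludes Hafnia alvei, Escherichia coli, Citrobacter freundii, Citrobacter koseri — 3 left.
Urease +: excludes Klebsiella aerogenes — 2 left.
Two candidates remain: Enterobacter cloacae and Klebsiella pneumoniae.
  Lac: + vs + — same for both, does not separate.
  Motility: Enterobacter cloacae +, Klebsiella pneumoniae − — discriminates.
  VP: + vs + — same for both, does not separate.
  LDC: Enterobacter cloacae −, Klebsiella pneumoniae + — discriminates.
  ADH: Enterobacter cloacae +, Klebsiella pneumoniae − — discriminates.
  citrate utilisation: + vs + — same for both, does not separate.

ADH, LDC, Motility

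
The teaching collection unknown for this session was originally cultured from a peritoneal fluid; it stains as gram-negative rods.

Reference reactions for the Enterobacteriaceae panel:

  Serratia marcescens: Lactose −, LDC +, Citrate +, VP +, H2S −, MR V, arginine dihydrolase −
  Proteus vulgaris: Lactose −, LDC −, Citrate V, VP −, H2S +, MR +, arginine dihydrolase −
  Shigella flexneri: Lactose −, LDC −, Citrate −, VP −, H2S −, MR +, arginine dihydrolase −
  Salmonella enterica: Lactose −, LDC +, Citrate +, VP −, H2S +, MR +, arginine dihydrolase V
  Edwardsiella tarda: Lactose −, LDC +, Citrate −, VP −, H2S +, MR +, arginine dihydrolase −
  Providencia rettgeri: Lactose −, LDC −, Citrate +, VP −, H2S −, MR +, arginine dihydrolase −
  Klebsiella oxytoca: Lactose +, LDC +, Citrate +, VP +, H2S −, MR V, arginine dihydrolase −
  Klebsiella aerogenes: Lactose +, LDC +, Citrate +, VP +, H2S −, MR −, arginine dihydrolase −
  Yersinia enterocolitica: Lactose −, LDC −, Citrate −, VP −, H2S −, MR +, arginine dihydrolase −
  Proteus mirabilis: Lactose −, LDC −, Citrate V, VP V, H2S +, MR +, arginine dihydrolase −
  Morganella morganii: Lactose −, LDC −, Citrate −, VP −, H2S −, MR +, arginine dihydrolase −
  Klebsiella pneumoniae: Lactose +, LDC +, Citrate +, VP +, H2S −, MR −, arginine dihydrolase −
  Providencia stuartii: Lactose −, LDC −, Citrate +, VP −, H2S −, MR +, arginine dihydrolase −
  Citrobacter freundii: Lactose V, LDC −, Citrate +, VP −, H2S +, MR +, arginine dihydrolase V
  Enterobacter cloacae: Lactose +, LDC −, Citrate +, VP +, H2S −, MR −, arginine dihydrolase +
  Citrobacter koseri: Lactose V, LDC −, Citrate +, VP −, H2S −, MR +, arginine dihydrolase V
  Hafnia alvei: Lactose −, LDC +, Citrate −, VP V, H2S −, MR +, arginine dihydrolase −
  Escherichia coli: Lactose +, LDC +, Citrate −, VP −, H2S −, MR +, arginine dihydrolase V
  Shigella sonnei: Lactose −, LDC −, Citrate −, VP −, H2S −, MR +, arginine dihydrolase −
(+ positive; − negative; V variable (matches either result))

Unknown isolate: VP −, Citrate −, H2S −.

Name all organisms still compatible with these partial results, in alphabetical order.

Escherichia coli, Hafnia alvei, Morganella morganii, Shigella flexneri, Shigella sonnei, Yersinia enterocolitica

VP −: excludes 5 organisms — 14 left.
Citrate −: excludes 5 organisms — 9 left.
H2S −: excludes Proteus vulgaris, Edwardsiella tarda, Proteus mirabilis — 6 left.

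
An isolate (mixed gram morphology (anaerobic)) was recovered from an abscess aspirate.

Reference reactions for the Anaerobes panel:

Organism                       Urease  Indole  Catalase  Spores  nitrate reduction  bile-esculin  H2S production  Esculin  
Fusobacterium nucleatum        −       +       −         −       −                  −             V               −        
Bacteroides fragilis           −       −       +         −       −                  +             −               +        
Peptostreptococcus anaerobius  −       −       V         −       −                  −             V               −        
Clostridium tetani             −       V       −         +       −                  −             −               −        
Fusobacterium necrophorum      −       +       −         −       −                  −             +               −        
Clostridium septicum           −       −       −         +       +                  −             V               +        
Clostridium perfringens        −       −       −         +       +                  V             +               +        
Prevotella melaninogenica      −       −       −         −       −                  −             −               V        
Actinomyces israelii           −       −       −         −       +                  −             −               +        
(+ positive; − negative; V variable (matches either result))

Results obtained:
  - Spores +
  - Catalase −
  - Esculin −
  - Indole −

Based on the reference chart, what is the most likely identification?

Clostridium tetani

Spores +: excludes 6 organisms — 3 left.
Esculin −: excludes Clostridium septicum, Clostridium perfringens — 1 left.
Indole −: the one remaining candidate is consistent.
Catalase −: the one remaining candidate is consistent.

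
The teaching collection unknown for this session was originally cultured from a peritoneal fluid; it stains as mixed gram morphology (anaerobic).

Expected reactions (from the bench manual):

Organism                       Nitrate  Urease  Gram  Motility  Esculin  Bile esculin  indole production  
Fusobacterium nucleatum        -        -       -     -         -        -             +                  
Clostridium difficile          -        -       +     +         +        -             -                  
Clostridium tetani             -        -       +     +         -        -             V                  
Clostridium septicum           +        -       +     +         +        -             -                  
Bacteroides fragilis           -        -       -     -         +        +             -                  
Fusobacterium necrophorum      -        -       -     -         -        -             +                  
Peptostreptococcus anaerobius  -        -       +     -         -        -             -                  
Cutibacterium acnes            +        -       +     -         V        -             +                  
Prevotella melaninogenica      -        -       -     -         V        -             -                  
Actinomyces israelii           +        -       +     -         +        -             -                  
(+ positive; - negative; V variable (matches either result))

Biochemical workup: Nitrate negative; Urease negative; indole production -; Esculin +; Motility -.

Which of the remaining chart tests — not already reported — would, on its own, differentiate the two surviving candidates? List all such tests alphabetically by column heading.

Nitrate -: excludes Clostridium septicum, Cutibacterium acnes, Actinomyces israelii — 7 left.
Esculin +: excludes Fusobacterium nucleatum, Clostridium tetani, Fusobacterium necrophorum, Peptostreptococcus anaerobius — 3 left.
Urease -: all 3 remaining candidates are consistent.
indole production -: all 3 remaining candidates are consistent.
Motility -: excludes Clostridium difficile — 2 left.
Two candidates remain: Bacteroides fragilis and Prevotella melaninogenica.
  Gram: - vs - — same for both, does not separate.
  Bile esculin: Bacteroides fragilis +, Prevotella melaninogenica - — discriminates.

Bile esculin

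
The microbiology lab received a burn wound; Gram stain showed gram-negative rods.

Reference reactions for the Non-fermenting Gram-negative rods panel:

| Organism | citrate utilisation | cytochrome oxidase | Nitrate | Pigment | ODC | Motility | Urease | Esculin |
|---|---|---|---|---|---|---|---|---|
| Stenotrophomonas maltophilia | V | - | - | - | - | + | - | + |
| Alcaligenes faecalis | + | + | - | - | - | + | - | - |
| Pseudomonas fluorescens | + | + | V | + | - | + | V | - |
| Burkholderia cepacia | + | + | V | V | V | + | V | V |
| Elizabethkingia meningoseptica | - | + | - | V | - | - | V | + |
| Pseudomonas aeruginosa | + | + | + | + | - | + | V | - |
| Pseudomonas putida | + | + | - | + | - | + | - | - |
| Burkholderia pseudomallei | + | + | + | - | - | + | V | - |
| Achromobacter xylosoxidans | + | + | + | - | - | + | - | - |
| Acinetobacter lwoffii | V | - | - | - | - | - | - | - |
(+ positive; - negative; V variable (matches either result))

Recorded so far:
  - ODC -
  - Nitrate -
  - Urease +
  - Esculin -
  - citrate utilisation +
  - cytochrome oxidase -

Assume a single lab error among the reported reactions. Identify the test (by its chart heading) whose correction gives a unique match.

As reported, no row in the chart matches all 6 reactions.
Reversing Esculin → still no organism matches.
Reversing Nitrate → still no organism matches.
Reversing citrate utilisation → still no organism matches.
Reversing ODC → still no organism matches.
Reversing cytochrome oxidase → 2 organisms match (not unique).
Reversing Urease (to -) → unique match: Acinetobacter lwoffii.

Urease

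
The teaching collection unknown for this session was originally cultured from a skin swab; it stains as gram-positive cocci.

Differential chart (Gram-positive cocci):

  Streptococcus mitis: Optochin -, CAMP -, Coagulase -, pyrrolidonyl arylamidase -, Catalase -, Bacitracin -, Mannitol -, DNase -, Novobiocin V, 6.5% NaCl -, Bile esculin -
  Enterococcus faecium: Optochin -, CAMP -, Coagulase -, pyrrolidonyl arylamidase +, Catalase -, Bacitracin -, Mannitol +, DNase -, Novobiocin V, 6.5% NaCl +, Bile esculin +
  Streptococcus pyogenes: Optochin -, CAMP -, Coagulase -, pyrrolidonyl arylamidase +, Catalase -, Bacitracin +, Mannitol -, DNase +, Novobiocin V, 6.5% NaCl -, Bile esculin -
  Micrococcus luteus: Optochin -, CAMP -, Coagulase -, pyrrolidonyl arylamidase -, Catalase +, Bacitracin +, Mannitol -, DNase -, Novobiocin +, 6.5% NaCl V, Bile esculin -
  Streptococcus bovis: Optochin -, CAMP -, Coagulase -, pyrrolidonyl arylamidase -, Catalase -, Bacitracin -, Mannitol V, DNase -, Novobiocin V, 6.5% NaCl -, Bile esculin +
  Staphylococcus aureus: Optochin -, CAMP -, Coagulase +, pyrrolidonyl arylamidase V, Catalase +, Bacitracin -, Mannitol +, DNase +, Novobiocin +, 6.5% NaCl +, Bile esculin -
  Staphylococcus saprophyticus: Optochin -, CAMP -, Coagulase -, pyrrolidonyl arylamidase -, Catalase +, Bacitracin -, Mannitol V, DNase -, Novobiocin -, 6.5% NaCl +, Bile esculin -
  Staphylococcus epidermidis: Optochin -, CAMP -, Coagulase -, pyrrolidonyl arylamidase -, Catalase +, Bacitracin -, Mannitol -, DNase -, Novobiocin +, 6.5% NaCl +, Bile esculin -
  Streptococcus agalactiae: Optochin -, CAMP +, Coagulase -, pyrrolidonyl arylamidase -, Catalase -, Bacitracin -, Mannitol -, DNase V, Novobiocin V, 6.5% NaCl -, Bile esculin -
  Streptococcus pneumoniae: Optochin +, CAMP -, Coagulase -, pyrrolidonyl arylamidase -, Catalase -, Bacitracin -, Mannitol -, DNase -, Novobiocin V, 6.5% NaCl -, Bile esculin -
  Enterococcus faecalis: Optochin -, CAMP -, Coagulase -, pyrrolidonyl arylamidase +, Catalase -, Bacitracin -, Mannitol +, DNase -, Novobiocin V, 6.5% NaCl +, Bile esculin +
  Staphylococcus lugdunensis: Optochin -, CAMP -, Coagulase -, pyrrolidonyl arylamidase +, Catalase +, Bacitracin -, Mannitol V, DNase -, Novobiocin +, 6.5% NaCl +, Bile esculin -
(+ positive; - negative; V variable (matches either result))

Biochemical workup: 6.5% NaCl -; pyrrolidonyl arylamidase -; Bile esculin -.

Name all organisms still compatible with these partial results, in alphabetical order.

Micrococcus luteus, Streptococcus agalactiae, Streptococcus mitis, Streptococcus pneumoniae

pyrrolidonyl arylamidase -: excludes Enterococcus faecium, Streptococcus pyogenes, Enterococcus faecalis, Staphylococcus lugdunensis — 8 left.
Bile esculin -: excludes Streptococcus bovis — 7 left.
6.5% NaCl -: excludes Staphylococcus aureus, Staphylococcus saprophyticus, Staphylococcus epidermidis — 4 left.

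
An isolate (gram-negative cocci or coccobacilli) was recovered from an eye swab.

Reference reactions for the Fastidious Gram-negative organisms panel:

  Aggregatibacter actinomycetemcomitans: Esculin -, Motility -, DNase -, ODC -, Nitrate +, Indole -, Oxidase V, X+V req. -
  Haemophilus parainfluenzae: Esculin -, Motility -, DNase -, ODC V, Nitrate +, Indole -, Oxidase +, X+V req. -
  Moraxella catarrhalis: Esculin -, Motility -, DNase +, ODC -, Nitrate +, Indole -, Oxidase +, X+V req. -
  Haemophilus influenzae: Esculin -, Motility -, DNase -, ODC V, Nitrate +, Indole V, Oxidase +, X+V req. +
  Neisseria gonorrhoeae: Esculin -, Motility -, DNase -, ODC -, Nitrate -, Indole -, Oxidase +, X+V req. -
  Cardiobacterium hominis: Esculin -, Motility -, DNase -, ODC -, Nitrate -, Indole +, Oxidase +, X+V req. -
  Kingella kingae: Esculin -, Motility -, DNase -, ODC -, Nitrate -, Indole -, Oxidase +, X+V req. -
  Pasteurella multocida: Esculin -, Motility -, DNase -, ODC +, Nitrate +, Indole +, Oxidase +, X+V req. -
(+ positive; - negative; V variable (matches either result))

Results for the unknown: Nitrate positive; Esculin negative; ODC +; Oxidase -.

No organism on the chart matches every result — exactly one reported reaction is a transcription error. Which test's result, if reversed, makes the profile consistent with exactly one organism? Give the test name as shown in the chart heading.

As reported, no row in the chart matches all 4 reactions.
Reversing Esculin → still no organism matches.
Reversing Oxidase → 3 organisms match (not unique).
Reversing ODC (to -) → unique match: Aggregatibacter actinomycetemcomitans.
Reversing Nitrate → still no organism matches.

ODC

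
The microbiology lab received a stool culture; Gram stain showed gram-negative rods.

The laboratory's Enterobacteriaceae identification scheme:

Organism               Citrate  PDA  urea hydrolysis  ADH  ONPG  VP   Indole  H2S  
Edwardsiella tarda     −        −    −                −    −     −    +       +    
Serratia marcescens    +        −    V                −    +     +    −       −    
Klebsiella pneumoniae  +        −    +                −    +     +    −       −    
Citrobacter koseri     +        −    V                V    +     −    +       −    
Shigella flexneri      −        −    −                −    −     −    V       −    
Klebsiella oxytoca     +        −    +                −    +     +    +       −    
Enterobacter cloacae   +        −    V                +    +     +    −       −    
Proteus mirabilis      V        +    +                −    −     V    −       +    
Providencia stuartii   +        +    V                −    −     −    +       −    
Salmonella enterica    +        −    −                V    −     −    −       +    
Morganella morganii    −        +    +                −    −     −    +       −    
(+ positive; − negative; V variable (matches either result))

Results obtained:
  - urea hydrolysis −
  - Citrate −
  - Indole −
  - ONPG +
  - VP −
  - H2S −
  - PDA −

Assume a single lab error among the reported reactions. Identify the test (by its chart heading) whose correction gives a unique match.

As reported, no row in the chart matches all 7 reactions.
Reversing Indole → still no organism matches.
Reversing H2S → still no organism matches.
Reversing PDA → still no organism matches.
Reversing ONPG (to −) → unique match: Shigella flexneri.
Reversing VP → still no organism matches.
Reversing Citrate → still no organism matches.
Reversing urea hydrolysis → still no organism matches.

ONPG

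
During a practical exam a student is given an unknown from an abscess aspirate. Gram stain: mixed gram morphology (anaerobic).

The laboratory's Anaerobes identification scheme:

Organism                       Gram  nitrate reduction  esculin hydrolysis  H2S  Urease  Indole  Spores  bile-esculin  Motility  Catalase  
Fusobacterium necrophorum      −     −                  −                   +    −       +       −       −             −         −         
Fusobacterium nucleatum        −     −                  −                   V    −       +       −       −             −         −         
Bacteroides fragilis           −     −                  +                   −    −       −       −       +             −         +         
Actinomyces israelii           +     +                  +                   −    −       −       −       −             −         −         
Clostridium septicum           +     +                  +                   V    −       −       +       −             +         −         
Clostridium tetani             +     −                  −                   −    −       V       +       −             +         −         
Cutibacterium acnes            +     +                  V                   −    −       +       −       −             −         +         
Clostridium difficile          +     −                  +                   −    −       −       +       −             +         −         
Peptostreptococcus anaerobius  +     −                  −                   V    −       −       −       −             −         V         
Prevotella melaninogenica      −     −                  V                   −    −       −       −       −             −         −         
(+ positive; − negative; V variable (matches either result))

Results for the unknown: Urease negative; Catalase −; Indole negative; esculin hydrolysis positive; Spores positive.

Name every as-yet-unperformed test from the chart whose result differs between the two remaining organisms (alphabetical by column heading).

Indole −: excludes Fusobacterium necrophorum, Fusobacterium nucleatum, Cutibacterium acnes — 7 left.
Catalase −: excludes Bacteroides fragilis — 6 left.
Spores +: excludes Actinomyces israelii, Peptostreptococcus anaerobius, Prevotella melaninogenica — 3 left.
Urease −: all 3 remaining candidates are consistent.
esculin hydrolysis +: excludes Clostridium tetani — 2 left.
Two candidates remain: Clostridium difficile and Clostridium septicum.
  Gram: + vs + — same for both, does not separate.
  nitrate reduction: Clostridium difficile −, Clostridium septicum + — discriminates.
  H2S: − vs V — variable for at least one, does not separate.
  bile-esculin: − vs − — same for both, does not separate.
  Motility: + vs + — same for both, does not separate.

nitrate reduction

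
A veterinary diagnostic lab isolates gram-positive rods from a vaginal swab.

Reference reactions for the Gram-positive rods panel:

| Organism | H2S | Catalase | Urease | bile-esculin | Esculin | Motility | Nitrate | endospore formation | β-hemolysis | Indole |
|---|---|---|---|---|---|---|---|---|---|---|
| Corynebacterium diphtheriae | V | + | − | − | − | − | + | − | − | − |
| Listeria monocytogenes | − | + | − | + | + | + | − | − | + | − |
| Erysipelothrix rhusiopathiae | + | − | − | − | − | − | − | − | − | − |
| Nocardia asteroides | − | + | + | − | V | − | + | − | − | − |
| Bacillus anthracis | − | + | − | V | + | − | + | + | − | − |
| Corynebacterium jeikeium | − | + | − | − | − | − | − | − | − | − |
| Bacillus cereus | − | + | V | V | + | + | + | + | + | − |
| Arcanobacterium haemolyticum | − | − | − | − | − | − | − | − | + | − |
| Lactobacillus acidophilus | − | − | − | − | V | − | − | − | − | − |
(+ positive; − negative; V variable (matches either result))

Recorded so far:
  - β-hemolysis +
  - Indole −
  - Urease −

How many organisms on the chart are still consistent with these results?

3

Urease −: excludes Nocardia asteroides — 8 left.
Indole −: all 8 remaining candidates are consistent.
β-hemolysis +: excludes 5 organisms — 3 left.
Still consistent: Arcanobacterium haemolyticum, Bacillus cereus, Listeria monocytogenes.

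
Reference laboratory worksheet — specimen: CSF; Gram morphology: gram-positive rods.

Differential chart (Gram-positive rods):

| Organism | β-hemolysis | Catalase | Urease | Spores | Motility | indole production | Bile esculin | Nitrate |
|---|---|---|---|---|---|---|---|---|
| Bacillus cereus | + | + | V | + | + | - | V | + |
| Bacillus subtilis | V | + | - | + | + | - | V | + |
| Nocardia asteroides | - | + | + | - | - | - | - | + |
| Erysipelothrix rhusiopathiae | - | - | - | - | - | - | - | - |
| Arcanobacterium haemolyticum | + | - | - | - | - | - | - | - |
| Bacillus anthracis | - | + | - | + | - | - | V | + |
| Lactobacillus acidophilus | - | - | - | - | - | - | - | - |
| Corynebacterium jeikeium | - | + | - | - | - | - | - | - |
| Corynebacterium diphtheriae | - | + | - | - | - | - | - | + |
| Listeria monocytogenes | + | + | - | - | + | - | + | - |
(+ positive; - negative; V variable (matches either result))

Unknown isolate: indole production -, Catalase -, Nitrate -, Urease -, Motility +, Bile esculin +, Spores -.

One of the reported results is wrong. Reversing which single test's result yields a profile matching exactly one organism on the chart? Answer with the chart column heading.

Catalase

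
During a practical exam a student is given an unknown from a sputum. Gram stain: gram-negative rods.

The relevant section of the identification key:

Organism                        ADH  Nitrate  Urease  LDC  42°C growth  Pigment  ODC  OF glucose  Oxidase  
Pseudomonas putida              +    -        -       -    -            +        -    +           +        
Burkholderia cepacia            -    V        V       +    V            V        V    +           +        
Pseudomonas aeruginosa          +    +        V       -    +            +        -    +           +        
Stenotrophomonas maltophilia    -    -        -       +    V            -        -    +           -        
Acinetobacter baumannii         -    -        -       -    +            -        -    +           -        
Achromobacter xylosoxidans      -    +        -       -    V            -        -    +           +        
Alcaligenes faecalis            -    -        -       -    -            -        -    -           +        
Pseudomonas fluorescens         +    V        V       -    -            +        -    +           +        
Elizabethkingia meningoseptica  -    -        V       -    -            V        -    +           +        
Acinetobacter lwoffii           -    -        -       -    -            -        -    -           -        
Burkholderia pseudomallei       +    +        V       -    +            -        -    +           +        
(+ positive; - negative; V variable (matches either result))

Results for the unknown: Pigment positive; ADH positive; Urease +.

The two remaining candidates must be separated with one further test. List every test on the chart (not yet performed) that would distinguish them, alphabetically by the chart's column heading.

42°C growth

Pigment +: excludes 6 organisms — 5 left.
ADH +: excludes Burkholderia cepacia, Elizabethkingia meningoseptica — 3 left.
Urease +: excludes Pseudomonas putida — 2 left.
Two candidates remain: Pseudomonas aeruginosa and Pseudomonas fluorescens.
  Nitrate: + vs V — variable for at least one, does not separate.
  LDC: - vs - — same for both, does not separate.
  42°C growth: Pseudomonas aeruginosa +, Pseudomonas fluorescens - — discriminates.
  ODC: - vs - — same for both, does not separate.
  OF glucose: + vs + — same for both, does not separate.
  Oxidase: + vs + — same for both, does not separate.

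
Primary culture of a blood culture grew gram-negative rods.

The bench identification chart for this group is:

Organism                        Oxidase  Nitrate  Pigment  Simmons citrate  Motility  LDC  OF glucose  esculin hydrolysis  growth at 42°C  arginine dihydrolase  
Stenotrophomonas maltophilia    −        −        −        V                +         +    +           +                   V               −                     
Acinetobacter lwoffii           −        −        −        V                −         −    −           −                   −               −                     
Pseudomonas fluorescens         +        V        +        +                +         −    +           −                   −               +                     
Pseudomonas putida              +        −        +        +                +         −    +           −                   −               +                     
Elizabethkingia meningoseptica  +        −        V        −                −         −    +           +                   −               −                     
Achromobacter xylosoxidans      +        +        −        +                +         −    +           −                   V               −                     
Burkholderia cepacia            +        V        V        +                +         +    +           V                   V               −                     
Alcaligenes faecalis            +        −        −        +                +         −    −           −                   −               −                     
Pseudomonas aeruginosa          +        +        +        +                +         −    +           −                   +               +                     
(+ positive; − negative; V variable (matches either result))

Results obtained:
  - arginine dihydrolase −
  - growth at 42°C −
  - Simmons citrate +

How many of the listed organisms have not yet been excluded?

5

growth at 42°C −: excludes Pseudomonas aeruginosa — 8 left.
arginine dihydrolase −: excludes Pseudomonas fluorescens, Pseudomonas putida — 6 left.
Simmons citrate +: excludes Elizabethkingia meningoseptica — 5 left.
Still consistent: Achromobacter xylosoxidans, Acinetobacter lwoffii, Alcaligenes faecalis, Burkholderia cepacia, Stenotrophomonas maltophilia.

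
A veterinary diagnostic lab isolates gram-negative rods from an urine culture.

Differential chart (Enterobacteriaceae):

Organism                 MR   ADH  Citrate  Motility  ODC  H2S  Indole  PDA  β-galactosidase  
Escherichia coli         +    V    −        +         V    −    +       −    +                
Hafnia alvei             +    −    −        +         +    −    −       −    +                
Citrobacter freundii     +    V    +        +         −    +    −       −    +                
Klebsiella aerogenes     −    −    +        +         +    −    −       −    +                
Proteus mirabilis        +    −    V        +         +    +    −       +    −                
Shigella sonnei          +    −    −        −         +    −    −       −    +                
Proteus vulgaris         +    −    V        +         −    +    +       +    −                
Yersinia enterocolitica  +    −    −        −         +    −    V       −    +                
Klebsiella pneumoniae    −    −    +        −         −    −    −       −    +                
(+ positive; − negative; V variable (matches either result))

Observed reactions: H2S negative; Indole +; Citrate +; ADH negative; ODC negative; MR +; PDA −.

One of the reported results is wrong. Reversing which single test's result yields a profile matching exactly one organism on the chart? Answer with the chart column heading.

As reported, no row in the chart matches all 7 reactions.
Reversing MR → still no organism matches.
Reversing ADH → still no organism matches.
Reversing ODC → still no organism matches.
Reversing PDA → still no organism matches.
Reversing H2S → still no organism matches.
Reversing Indole → still no organism matches.
Reversing Citrate (to −) → unique match: Escherichia coli.

Citrate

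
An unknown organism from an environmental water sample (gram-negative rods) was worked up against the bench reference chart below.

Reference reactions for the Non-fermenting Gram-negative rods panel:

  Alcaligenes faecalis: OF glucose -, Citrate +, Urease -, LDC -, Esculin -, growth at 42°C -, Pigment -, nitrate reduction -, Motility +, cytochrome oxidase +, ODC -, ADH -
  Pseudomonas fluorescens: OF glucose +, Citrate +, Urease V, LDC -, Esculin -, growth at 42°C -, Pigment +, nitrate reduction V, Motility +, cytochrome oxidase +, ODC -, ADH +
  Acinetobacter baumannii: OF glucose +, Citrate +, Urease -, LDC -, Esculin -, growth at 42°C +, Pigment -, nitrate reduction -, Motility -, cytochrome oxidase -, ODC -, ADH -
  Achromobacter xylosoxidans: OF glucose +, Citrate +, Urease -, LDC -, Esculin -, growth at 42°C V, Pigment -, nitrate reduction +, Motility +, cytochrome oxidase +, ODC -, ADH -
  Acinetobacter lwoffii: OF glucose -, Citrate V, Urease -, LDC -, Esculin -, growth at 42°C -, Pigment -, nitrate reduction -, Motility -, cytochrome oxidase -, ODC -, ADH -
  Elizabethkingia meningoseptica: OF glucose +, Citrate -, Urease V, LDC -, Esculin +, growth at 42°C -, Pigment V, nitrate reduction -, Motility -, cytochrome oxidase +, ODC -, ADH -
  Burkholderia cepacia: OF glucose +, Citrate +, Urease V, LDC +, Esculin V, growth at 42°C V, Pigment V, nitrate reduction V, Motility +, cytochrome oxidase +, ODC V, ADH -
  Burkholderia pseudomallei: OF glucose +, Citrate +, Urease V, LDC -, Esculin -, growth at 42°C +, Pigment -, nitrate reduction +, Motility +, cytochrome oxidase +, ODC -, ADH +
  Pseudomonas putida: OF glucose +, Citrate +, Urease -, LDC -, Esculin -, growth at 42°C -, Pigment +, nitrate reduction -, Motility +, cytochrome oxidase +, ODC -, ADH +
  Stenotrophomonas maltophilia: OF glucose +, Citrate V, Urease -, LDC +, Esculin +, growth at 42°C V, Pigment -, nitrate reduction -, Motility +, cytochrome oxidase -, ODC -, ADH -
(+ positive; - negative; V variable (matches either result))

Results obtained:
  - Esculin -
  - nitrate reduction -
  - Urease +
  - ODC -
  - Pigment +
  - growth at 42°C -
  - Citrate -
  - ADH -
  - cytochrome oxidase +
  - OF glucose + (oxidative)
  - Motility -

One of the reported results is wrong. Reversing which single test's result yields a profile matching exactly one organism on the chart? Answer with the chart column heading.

Esculin

As reported, no row in the chart matches all 11 reactions.
Reversing nitrate reduction → still no organism matches.
Reversing OF glucose → still no organism matches.
Reversing growth at 42°C → still no organism matches.
Reversing Urease → still no organism matches.
Reversing ADH → still no organism matches.
Reversing Esculin (to +) → unique match: Elizabethkingia meningoseptica.
Reversing cytochrome oxidase → still no organism matches.
Reversing ODC → still no organism matches.
Reversing Citrate → still no organism matches.
Reversing Motility → still no organism matches.
Reversing Pigment → still no organism matches.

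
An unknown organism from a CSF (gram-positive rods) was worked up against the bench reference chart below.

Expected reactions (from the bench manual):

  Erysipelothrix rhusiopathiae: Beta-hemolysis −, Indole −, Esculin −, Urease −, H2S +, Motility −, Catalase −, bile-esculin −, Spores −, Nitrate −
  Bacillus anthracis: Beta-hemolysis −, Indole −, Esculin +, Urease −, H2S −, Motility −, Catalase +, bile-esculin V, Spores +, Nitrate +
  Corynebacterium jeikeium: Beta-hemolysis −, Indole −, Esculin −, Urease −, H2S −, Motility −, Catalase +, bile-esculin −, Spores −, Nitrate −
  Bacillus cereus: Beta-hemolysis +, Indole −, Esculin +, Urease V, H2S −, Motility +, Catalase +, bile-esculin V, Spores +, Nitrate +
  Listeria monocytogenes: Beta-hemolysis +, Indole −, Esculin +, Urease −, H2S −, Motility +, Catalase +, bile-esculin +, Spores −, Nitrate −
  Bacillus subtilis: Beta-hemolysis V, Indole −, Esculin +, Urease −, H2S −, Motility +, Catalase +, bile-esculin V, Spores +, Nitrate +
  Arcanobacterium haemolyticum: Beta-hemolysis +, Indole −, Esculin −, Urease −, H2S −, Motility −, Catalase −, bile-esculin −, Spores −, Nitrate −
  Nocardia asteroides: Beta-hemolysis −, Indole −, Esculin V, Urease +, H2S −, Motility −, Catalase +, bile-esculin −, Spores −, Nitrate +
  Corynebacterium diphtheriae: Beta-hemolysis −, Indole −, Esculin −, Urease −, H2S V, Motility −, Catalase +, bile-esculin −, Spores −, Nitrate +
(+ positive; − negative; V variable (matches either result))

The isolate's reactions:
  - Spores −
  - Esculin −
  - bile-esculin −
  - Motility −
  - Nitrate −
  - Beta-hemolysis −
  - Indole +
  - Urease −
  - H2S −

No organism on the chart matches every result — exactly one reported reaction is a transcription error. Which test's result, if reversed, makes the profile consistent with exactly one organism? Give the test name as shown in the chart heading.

Indole

As reported, no row in the chart matches all 9 reactions.
Reversing H2S → still no organism matches.
Reversing Urease → still no organism matches.
Reversing bile-esculin → still no organism matches.
Reversing Spores → still no organism matches.
Reversing Indole (to −) → unique match: Corynebacterium jeikeium.
Reversing Beta-hemolysis → still no organism matches.
Reversing Nitrate → still no organism matches.
Reversing Motility → still no organism matches.
Reversing Esculin → still no organism matches.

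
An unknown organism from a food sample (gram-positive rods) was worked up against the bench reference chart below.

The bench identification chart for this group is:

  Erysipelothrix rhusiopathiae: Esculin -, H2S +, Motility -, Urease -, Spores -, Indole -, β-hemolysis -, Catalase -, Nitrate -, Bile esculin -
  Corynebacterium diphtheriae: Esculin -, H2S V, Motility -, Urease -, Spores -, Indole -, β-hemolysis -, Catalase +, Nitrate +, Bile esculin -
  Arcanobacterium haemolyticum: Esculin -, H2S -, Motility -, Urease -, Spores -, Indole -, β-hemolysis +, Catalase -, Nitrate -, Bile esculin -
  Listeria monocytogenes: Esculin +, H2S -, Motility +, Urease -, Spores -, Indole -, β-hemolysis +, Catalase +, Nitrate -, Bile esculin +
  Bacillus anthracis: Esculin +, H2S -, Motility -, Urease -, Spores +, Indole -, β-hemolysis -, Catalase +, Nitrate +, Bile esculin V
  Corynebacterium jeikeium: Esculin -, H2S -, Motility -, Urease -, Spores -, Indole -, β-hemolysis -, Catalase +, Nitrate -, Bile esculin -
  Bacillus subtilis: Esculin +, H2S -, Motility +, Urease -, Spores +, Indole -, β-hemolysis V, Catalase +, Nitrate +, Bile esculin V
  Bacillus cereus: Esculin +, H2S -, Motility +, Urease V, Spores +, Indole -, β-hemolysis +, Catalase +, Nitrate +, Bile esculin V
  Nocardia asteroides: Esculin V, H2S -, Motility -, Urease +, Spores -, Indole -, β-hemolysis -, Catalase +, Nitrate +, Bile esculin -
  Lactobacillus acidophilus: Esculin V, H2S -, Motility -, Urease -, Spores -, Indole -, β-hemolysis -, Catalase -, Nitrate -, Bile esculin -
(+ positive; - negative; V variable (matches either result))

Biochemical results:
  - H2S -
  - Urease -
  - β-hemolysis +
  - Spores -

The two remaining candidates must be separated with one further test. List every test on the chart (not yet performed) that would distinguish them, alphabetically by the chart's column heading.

Bile esculin, Catalase, Esculin, Motility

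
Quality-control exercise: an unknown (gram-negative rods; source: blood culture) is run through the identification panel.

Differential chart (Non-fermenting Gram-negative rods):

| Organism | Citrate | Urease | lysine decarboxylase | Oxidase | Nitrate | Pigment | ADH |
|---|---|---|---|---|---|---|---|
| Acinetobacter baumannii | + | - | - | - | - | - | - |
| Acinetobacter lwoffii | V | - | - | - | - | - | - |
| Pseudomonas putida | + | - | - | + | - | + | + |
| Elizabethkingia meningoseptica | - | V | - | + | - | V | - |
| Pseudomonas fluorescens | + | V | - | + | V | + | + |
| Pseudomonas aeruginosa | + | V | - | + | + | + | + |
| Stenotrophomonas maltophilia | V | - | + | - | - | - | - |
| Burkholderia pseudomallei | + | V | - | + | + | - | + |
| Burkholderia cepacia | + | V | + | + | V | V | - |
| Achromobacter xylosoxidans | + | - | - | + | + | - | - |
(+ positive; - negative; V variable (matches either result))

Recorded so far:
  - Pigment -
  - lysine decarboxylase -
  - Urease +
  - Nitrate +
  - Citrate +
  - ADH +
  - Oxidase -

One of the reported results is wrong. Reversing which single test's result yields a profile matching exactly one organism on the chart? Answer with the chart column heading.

Oxidase

As reported, no row in the chart matches all 7 reactions.
Reversing Oxidase (to +) → unique match: Burkholderia pseudomallei.
Reversing Nitrate → still no organism matches.
Reversing Citrate → still no organism matches.
Reversing Pigment → still no organism matches.
Reversing lysine decarboxylase → still no organism matches.
Reversing ADH → still no organism matches.
Reversing Urease → still no organism matches.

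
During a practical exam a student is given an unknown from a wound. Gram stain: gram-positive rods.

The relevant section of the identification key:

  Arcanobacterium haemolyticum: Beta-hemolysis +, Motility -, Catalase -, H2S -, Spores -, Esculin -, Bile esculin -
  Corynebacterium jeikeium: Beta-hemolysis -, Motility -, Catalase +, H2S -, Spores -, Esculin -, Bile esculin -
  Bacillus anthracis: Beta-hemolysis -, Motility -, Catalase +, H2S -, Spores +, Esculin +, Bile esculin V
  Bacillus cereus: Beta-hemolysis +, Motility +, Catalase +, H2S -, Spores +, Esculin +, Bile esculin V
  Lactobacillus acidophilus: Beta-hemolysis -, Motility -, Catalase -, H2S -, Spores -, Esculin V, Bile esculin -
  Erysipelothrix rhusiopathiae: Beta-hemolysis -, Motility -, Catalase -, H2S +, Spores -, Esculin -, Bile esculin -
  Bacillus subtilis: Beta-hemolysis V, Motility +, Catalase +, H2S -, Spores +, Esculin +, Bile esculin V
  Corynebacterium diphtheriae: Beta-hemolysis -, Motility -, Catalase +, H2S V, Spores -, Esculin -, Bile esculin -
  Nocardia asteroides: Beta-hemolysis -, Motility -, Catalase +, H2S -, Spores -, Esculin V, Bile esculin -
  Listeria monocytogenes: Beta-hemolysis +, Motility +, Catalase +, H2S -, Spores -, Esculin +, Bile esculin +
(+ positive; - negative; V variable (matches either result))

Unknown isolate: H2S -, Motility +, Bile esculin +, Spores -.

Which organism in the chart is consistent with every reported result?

Listeria monocytogenes

Spores -: excludes Bacillus anthracis, Bacillus cereus, Bacillus subtilis — 7 left.
Motility +: excludes 6 organisms — 1 left.
Bile esculin +: the one remaining candidate is consistent.
H2S -: the one remaining candidate is consistent.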